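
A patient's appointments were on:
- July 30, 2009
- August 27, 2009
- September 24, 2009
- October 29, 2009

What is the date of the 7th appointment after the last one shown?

All Thursdays; the gaps (28, 28, 35) vary with month length.
This is the last Thursday of each month.
November 2009 ends with Thursday November 26, 2009.
December 2009 ends with Thursday December 31, 2009.
Last Thursday of January 2010: January 28, 2010.
Last Thursday of February 2010: February 25, 2010.
March 2010 ends with Thursday March 25, 2010.
Last Thursday of April 2010: April 29, 2010.
May 2010 ends with Thursday May 27, 2010.

May 27, 2010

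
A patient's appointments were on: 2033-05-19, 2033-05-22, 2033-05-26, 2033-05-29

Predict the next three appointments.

Every event lands on a Thursday or Sunday (gaps cycle 3, 4, 3).
So the schedule is: every Thursday and Sunday.
Next Thursday: 2033-06-02.
Next Sunday: 2033-06-05.
The following Thursday is 2033-06-09.

2033-06-02, 2033-06-05, 2033-06-09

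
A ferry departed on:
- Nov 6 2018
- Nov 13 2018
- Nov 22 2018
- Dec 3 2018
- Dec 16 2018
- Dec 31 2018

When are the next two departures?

Jan 17 2019, Feb 5 2019

The spacing grows by 2 each time: 7, 9, 11, 13, 15 days.
Next gap: 17 days. Dec 31 2018 + 17 days = Jan 17 2019.
Next gap: 19 days. Jan 17 2019 + 19 days = Feb 5 2019.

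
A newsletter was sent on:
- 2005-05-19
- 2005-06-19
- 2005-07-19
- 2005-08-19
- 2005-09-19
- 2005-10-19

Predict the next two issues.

2005-11-19, 2005-12-19

Gaps: 31, 30, 31, 31, 30 days — not constant. Every event is on the 19th of the month.
Pattern: the 19th of each month.
November 2005: 2005-11-19.
Next: December 2005 → 2005-12-19.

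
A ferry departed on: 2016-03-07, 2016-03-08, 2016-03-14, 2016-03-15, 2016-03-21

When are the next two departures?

The gap pattern 1, 6, 1, 6 repeats every 2 events.
These are the Mondays and Tuesdays of each week.
The following Tuesday is 2016-03-22.
Next Monday: 2016-03-28.

2016-03-22, 2016-03-28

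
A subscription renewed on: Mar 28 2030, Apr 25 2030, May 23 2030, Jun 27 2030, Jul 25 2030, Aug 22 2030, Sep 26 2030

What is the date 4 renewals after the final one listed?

Jan 23 2031

These are Thursdays at 28- or 35-day spacing (28, 28, 35, 28, 28, 35).
The pattern: 4th Thursday of the month.
October 2030 — 4th Thursday is Oct 24 2030.
November 2030 — 4th Thursday is Nov 28 2030.
4th Thursday of December 2030: Dec 26 2030.
January 2031 — 4th Thursday is Jan 23 2031.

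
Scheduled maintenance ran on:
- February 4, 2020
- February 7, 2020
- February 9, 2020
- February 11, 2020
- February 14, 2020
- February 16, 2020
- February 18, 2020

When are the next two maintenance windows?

February 21, 2020; February 23, 2020

Gaps: 3, 2, 2, 3, 2, 2 days — not constant, but cyclic with period 3.
The events fall on every Tuesday, Friday and Sunday.
Next Friday: February 21, 2020.
Next Sunday: February 23, 2020.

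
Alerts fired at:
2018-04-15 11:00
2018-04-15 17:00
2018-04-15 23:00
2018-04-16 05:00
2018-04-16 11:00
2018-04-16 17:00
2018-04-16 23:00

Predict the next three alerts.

Spacing: 6, 6, 6, 6, 6, 6 h — constant 6 h.
2018-04-16 23:00 + 6 h = 2018-04-17 05:00.
2018-04-17 05:00 + 6 h = 2018-04-17 11:00.
2018-04-17 11:00 + 6 h = 2018-04-17 17:00.

2018-04-17 05:00, 2018-04-17 11:00, 2018-04-17 17:00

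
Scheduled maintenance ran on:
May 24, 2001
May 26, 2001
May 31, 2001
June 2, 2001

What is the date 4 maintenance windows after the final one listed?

June 16, 2001

The gap pattern 2, 5, 2 repeats every 2 events.
These are the Thursdays and Saturdays of each week.
The following Thursday is June 7, 2001.
The following Saturday is June 9, 2001.
The following Thursday is June 14, 2001.
The following Saturday is June 16, 2001.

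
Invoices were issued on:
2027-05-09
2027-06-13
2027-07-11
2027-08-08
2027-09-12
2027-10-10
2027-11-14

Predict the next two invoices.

All dates are Sundays, 35, 28, 28, 35, 28, 35 days apart.
Specifically, the 2nd Sunday of each month.
December 2027 — 2nd Sunday is 2027-12-12.
January 2028 — 2nd Sunday is 2028-01-09.

2027-12-12, 2028-01-09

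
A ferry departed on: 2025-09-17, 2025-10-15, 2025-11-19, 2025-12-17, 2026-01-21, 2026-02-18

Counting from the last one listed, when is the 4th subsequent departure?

2026-06-17

Gaps: 28, 35, 28, 35, 28 days — a mix of 28 and 35. Every date is a Wednesday.
Each is the 3rd Wednesday of its month.
3rd Wednesday of March 2026: 2026-03-18.
3rd Wednesday of April 2026: 2026-04-15.
3rd Wednesday of May 2026: 2026-05-20.
3rd Wednesday of June 2026: 2026-06-17.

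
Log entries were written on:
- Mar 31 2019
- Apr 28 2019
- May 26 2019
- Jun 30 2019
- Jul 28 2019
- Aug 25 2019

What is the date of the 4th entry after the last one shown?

Dec 29 2019

These are Sundays with 28, 28, 35, 28, 28-day gaps.
Each is the final Sunday of its month — Mar 31 2019 is past the 28th, so '4th Sunday' doesn't fit.
September 2019 ends with Sunday Sep 29 2019.
Last Sunday of October 2019: Oct 27 2019.
Last Sunday of November 2019: Nov 24 2019.
Last Sunday of December 2019: Dec 29 2019.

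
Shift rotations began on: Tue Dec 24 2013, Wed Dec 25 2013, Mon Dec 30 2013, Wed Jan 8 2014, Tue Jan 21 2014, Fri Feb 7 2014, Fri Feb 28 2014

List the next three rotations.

Intervals are 1, 5, 9, 13, 17, 21 days — an arithmetic progression with common difference 4.
Next gap: 25 days. Fri Feb 28 2014 + 25 days = Tue Mar 25 2014.
Next gap: 29 days. Tue Mar 25 2014 + 29 days = Wed Apr 23 2014.
Next gap: 33 days. Wed Apr 23 2014 + 33 days = Mon May 26 2014.

Tue Mar 25 2014, Wed Apr 23 2014, Mon May 26 2014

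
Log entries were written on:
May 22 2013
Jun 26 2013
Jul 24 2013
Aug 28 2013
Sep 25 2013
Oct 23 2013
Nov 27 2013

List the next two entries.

Dec 25 2013, Jan 22 2014

These are Wednesdays at 28- or 35-day spacing (35, 28, 35, 28, 28, 35).
The pattern: 4th Wednesday of the month.
December 2013 — 4th Wednesday is Dec 25 2013.
4th Wednesday of January 2014: Jan 22 2014.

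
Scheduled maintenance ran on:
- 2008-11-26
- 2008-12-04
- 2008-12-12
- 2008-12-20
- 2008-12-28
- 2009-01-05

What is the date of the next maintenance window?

2009-01-13

Gaps between consecutive events: 8, 8, 8, 8, 8 days — a constant 8-day interval.
2009-01-05 + 8 days = 2009-01-13.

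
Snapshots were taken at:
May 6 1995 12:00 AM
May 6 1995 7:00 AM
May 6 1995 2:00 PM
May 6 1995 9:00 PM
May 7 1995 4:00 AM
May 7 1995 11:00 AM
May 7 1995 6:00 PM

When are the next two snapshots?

Spacing: 7, 7, 7, 7, 7, 7 h — constant 7 h.
May 7 1995 6:00 PM + 7 h = May 8 1995 1:00 AM.
May 8 1995 1:00 AM + 7 h = May 8 1995 8:00 AM.

May 8 1995 1:00 AM, May 8 1995 8:00 AM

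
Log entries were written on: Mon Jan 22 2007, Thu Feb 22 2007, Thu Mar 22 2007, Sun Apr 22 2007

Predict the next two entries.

Tue May 22 2007, Fri Jun 22 2007

Each date is the 22nd; the gaps (31, 28, 31) track the month lengths.
The rule is the 22nd of each month.
Next: May 2007 → Tue May 22 2007.
June 2007: Fri Jun 22 2007.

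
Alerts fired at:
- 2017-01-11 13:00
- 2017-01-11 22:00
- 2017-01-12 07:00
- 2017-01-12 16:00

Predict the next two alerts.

2017-01-13 01:00, 2017-01-13 10:00

The interval is a steady 9 hours (9, 9, 9).
2017-01-12 16:00 + 9 h = 2017-01-13 01:00.
2017-01-13 01:00 + 9 h = 2017-01-13 10:00.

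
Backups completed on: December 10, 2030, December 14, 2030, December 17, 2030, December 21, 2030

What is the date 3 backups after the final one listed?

Every event lands on a Tuesday or Saturday (gaps cycle 4, 3, 4).
So the schedule is: every Tuesday and Saturday.
The following Tuesday is December 24, 2030.
The following Saturday is December 28, 2030.
Next Tuesday: December 31, 2030.

December 31, 2030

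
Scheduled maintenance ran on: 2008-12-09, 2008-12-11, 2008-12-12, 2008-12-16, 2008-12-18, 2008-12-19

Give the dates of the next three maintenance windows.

Every event lands on a Tuesday or Thursday or Friday (gaps cycle 2, 1, 4, 2, 1).
So the schedule is: every Tuesday, Thursday and Friday.
The following Tuesday is 2008-12-23.
Next Thursday: 2008-12-25.
The following Friday is 2008-12-26.

2008-12-23, 2008-12-25, 2008-12-26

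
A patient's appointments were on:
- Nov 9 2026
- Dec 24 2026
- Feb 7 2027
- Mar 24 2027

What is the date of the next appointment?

May 8 2027

The spacing is 45, 45, 45 days — always 45 days.
Mar 24 2027 + 45 days = May 8 2027.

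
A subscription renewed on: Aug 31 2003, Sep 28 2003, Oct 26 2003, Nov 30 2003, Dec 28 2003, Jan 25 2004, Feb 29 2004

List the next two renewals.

Mar 28 2004, Apr 25 2004

All Sundays; the gaps (28, 28, 35, 28, 28, 35) vary with month length.
This is the last Sunday of each month.
Last Sunday of March 2004: Mar 28 2004.
April 2004 ends with Sunday Apr 25 2004.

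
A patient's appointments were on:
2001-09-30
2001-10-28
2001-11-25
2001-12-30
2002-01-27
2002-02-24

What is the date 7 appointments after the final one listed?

All Sundays; the gaps (28, 28, 35, 28, 28) vary with month length.
This is the last Sunday of each month.
Last Sunday of March 2002: 2002-03-31.
April 2002 ends with Sunday 2002-04-28.
Last Sunday of May 2002: 2002-05-26.
June 2002 ends with Sunday 2002-06-30.
Last Sunday of July 2002: 2002-07-28.
Last Sunday of August 2002: 2002-08-25.
September 2002 ends with Sunday 2002-09-29.

2002-09-29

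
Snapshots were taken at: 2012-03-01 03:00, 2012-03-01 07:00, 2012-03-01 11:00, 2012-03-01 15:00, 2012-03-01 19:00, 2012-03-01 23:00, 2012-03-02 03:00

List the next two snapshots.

Spacing: 4, 4, 4, 4, 4, 4 h — constant 4 h.
2012-03-02 03:00 + 4 h = 2012-03-02 07:00.
2012-03-02 07:00 + 4 h = 2012-03-02 11:00.

2012-03-02 07:00, 2012-03-02 11:00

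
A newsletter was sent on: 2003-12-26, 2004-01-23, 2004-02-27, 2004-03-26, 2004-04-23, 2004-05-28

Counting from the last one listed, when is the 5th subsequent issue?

2004-10-22

Gaps: 28, 35, 28, 28, 35 days — a mix of 28 and 35. Every date is a Friday.
Each is the 4th Friday of its month.
June 2004 — 4th Friday is 2004-06-25.
July 2004 — 4th Friday is 2004-07-23.
4th Friday of August 2004: 2004-08-27.
4th Friday of September 2004: 2004-09-24.
October 2004 — 4th Friday is 2004-10-22.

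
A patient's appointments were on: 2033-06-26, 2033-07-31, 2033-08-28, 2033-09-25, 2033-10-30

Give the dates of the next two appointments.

These are Sundays with 35, 28, 28, 35-day gaps.
Each is the final Sunday of its month — 2033-07-31 is past the 28th, so '4th Sunday' doesn't fit.
Last Sunday of November 2033: 2033-11-27.
December 2033 ends with Sunday 2033-12-25.

2033-11-27, 2033-12-25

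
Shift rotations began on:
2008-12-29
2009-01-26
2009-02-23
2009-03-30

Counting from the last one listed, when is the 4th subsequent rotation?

These are Mondays with 28, 28, 35-day gaps.
Each is the final Monday of its month — 2008-12-29 is past the 28th, so '4th Monday' doesn't fit.
Last Monday of April 2009: 2009-04-27.
Last Monday of May 2009: 2009-05-25.
Last Monday of June 2009: 2009-06-29.
July 2009 ends with Monday 2009-07-27.

2009-07-27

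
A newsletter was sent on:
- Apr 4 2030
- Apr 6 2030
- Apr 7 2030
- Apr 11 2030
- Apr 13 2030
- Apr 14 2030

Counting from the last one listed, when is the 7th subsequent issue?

May 2 2030

Gaps: 2, 1, 4, 2, 1 days — not constant, but cyclic with period 3.
The events fall on every Thursday, Saturday and Sunday.
Next Thursday: Apr 18 2030.
Next Saturday: Apr 20 2030.
The following Sunday is Apr 21 2030.
The following Thursday is Apr 25 2030.
Next Saturday: Apr 27 2030.
The following Sunday is Apr 28 2030.
Next Thursday: May 2 2030.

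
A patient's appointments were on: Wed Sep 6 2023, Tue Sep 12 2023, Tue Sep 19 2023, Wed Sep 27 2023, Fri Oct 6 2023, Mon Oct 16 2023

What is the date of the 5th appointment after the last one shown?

Wed Dec 20 2023

Gaps: 6, 7, 8, 9, 10 days — each gap is 1 larger than the previous one.
Next gap: 11 days. Mon Oct 16 2023 + 11 days = Fri Oct 27 2023.
Next gap: 12 days. Fri Oct 27 2023 + 12 days = Wed Nov 8 2023.
Next gap: 13 days. Wed Nov 8 2023 + 13 days = Tue Nov 21 2023.
Next gap: 14 days. Tue Nov 21 2023 + 14 days = Tue Dec 5 2023.
Next gap: 15 days. Tue Dec 5 2023 + 15 days = Wed Dec 20 2023.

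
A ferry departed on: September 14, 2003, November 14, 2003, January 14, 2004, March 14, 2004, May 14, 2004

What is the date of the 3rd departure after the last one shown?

Gaps: 61, 61, 60, 61 days — not constant. Every event is on the 14th of the month.
Pattern: the 14th of every 2 months.
July 2004: July 14, 2004.
September 2004: September 14, 2004.
Next: November 2004 → November 14, 2004.

November 14, 2004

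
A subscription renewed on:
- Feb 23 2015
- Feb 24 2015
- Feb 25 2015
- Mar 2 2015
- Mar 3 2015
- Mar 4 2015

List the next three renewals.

The gap pattern 1, 1, 5, 1, 1 repeats every 3 events.
These are the Mondays, Tuesdays and Wednesdays of each week.
Next Monday: Mar 9 2015.
Next Tuesday: Mar 10 2015.
Next Wednesday: Mar 11 2015.

Mar 9 2015, Mar 10 2015, Mar 11 2015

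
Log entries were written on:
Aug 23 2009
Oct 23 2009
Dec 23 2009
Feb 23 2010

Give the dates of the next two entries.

Apr 23 2010, Jun 23 2010

The day-of-month is always 23 (61, 61, 62 days between events).
So this recurs on the 23rd of every 2 months.
April 2010: Apr 23 2010.
Next: June 2010 → Jun 23 2010.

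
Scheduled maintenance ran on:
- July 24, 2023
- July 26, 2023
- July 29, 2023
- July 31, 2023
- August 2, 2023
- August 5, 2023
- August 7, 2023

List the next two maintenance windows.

August 9, 2023; August 12, 2023

The gap pattern 2, 3, 2, 2, 3, 2 repeats every 3 events.
These are the Mondays, Wednesdays and Saturdays of each week.
Next Wednesday: August 9, 2023.
The following Saturday is August 12, 2023.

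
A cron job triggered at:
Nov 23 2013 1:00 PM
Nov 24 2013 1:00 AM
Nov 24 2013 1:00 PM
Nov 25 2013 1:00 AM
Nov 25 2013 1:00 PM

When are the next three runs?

The interval is a steady 12 hours (12, 12, 12, 12).
Nov 25 2013 1:00 PM + 12 h = Nov 26 2013 1:00 AM.
Nov 26 2013 1:00 AM + 12 h = Nov 26 2013 1:00 PM.
Nov 26 2013 1:00 PM + 12 h = Nov 27 2013 1:00 AM.

Nov 26 2013 1:00 AM, Nov 26 2013 1:00 PM, Nov 27 2013 1:00 AM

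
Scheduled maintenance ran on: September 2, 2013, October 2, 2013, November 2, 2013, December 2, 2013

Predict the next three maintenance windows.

January 2, 2014; February 2, 2014; March 2, 2014

Gaps: 30, 31, 30 days — not constant. Every event is on the 2nd of the month.
Pattern: the 2nd of each month.
Next: January 2014 → January 2, 2014.
Next: February 2014 → February 2, 2014.
March 2014: March 2, 2014.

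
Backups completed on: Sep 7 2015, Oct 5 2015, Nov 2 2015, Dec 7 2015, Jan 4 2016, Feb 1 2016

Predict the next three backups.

Mar 7 2016, Apr 4 2016, May 2 2016

These are Mondays at 28- or 35-day spacing (28, 28, 35, 28, 28).
The pattern: 1st Monday of the month.
1st Monday of March 2016: Mar 7 2016.
April 2016 — 1st Monday is Apr 4 2016.
May 2016 — 1st Monday is May 2 2016.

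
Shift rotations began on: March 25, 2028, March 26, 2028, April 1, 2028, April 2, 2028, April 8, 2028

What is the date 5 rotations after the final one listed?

April 23, 2028

The gap pattern 1, 6, 1, 6 repeats every 2 events.
These are the Saturdays and Sundays of each week.
Next Sunday: April 9, 2028.
The following Saturday is April 15, 2028.
Next Sunday: April 16, 2028.
Next Saturday: April 22, 2028.
The following Sunday is April 23, 2028.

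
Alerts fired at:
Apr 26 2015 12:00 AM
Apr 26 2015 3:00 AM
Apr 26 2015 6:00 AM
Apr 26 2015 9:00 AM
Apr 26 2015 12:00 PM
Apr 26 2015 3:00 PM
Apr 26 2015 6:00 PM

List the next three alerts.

Apr 26 2015 9:00 PM, Apr 27 2015 12:00 AM, Apr 27 2015 3:00 AM

Spacing: 3, 3, 3, 3, 3, 3 h — constant 3 h.
Apr 26 2015 6:00 PM + 3 h = Apr 26 2015 9:00 PM.
Apr 26 2015 9:00 PM + 3 h = Apr 27 2015 12:00 AM.
Apr 27 2015 12:00 AM + 3 h = Apr 27 2015 3:00 AM.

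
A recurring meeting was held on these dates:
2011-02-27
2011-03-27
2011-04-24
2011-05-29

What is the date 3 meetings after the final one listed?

2011-08-28

Every date is a Sunday; gaps 28, 28, 35 days.
Each is the last Sunday of its month (at least one falls on the 29th or later, ruling out '4th Sunday').
June 2011 ends with Sunday 2011-06-26.
Last Sunday of July 2011: 2011-07-31.
Last Sunday of August 2011: 2011-08-28.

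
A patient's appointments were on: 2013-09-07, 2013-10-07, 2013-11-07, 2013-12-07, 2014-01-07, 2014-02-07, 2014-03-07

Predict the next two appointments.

Gaps: 30, 31, 30, 31, 31, 28 days — not constant. Every event is on the 7th of the month.
Pattern: the 7th of each month.
April 2014: 2014-04-07.
Next: May 2014 → 2014-05-07.

2014-04-07, 2014-05-07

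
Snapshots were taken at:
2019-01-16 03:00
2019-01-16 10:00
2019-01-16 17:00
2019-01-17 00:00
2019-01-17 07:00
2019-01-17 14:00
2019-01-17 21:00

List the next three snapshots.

2019-01-18 04:00, 2019-01-18 11:00, 2019-01-18 18:00

Spacing: 7, 7, 7, 7, 7, 7 h — constant 7 h.
2019-01-17 21:00 + 7 h = 2019-01-18 04:00.
2019-01-18 04:00 + 7 h = 2019-01-18 11:00.
2019-01-18 11:00 + 7 h = 2019-01-18 18:00.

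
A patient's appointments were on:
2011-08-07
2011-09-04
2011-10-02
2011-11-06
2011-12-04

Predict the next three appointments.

2012-01-01, 2012-02-05, 2012-03-04

Gaps: 28, 28, 35, 28 days — a mix of 28 and 35. Every date is a Sunday.
Each is the 1st Sunday of its month.
January 2012 — 1st Sunday is 2012-01-01.
February 2012 — 1st Sunday is 2012-02-05.
1st Sunday of March 2012: 2012-03-04.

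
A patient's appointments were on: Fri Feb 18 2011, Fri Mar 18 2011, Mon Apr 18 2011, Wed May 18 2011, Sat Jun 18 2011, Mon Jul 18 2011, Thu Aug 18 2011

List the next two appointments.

The day-of-month is always 18 (28, 31, 30, 31, 30, 31 days between events).
So this recurs on the 18th of each month.
Next: September 2011 → Sun Sep 18 2011.
Next: October 2011 → Tue Oct 18 2011.

Sun Sep 18 2011, Tue Oct 18 2011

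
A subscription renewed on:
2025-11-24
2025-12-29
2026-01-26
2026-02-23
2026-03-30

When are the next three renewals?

2026-04-27, 2026-05-25, 2026-06-29

All Mondays; the gaps (35, 28, 28, 35) vary with month length.
This is the last Monday of each month.
Last Monday of April 2026: 2026-04-27.
May 2026 ends with Monday 2026-05-25.
Last Monday of June 2026: 2026-06-29.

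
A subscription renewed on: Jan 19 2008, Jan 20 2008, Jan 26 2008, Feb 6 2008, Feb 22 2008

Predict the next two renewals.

Mar 14 2008, Apr 9 2008

Intervals are 1, 6, 11, 16 days — an arithmetic progression with common difference 5.
Next gap: 21 days. Feb 22 2008 + 21 days = Mar 14 2008.
Next gap: 26 days. Mar 14 2008 + 26 days = Apr 9 2008.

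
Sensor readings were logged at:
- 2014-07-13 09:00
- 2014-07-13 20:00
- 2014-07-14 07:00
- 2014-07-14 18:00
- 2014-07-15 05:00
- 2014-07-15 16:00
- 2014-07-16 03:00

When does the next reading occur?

Gaps: 11, 11, 11, 11, 11, 11 hours — each event is 11 hours after the previous one.
2014-07-16 03:00 + 11 h = 2014-07-16 14:00.

2014-07-16 14:00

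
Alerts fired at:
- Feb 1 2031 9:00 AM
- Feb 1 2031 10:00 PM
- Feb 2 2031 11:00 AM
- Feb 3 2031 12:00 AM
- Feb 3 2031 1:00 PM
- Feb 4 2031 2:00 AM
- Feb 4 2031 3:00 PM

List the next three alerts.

The interval is a steady 13 hours (13, 13, 13, 13, 13, 13).
Feb 4 2031 3:00 PM + 13 h = Feb 5 2031 4:00 AM.
Feb 5 2031 4:00 AM + 13 h = Feb 5 2031 5:00 PM.
Feb 5 2031 5:00 PM + 13 h = Feb 6 2031 6:00 AM.

Feb 5 2031 4:00 AM, Feb 5 2031 5:00 PM, Feb 6 2031 6:00 AM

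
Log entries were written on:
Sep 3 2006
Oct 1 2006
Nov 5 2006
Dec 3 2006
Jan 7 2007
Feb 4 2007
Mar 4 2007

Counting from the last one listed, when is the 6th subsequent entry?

Sep 2 2007

All dates are Sundays, 28, 35, 28, 35, 28, 28 days apart.
Specifically, the 1st Sunday of each month.
1st Sunday of April 2007: Apr 1 2007.
1st Sunday of May 2007: May 6 2007.
1st Sunday of June 2007: Jun 3 2007.
1st Sunday of July 2007: Jul 1 2007.
August 2007 — 1st Sunday is Aug 5 2007.
1st Sunday of September 2007: Sep 2 2007.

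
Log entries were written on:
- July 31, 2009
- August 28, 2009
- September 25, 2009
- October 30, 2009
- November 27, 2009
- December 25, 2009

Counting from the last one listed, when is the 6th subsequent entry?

June 25, 2010

All Fridays; the gaps (28, 28, 35, 28, 28) vary with month length.
This is the last Friday of each month.
January 2010 ends with Friday January 29, 2010.
February 2010 ends with Friday February 26, 2010.
Last Friday of March 2010: March 26, 2010.
April 2010 ends with Friday April 30, 2010.
Last Friday of May 2010: May 28, 2010.
June 2010 ends with Friday June 25, 2010.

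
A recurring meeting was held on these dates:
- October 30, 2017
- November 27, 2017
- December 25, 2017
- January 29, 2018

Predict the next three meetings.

February 26, 2018; March 26, 2018; April 30, 2018

All Mondays; the gaps (28, 28, 35) vary with month length.
This is the last Monday of each month.
February 2018 ends with Monday February 26, 2018.
Last Monday of March 2018: March 26, 2018.
April 2018 ends with Monday April 30, 2018.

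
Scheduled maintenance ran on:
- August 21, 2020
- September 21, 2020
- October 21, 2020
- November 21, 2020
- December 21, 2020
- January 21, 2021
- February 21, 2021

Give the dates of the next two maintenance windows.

The day-of-month is always 21 (31, 30, 31, 30, 31, 31 days between events).
So this recurs on the 21st of each month.
March 2021: March 21, 2021.
April 2021: April 21, 2021.

March 21, 2021; April 21, 2021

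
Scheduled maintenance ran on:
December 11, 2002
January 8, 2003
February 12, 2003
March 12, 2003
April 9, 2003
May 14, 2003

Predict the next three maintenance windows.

All dates are Wednesdays, 28, 35, 28, 28, 35 days apart.
Specifically, the 2nd Wednesday of each month.
2nd Wednesday of June 2003: June 11, 2003.
July 2003 — 2nd Wednesday is July 9, 2003.
August 2003 — 2nd Wednesday is August 13, 2003.

June 11, 2003; July 9, 2003; August 13, 2003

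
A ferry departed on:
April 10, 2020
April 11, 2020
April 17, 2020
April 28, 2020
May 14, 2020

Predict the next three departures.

The spacing grows by 5 each time: 1, 6, 11, 16 days.
Next gap: 21 days. May 14, 2020 + 21 days = June 4, 2020.
Next gap: 26 days. June 4, 2020 + 26 days = June 30, 2020.
Next gap: 31 days. June 30, 2020 + 31 days = July 31, 2020.

June 4, 2020; June 30, 2020; July 31, 2020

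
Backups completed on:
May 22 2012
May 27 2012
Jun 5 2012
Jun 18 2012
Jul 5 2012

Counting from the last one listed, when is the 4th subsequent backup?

Oct 21 2012

The spacing grows by 4 each time: 5, 9, 13, 17 days.
Next gap: 21 days. Jul 5 2012 + 21 days = Jul 26 2012.
Next gap: 25 days. Jul 26 2012 + 25 days = Aug 20 2012.
Next gap: 29 days. Aug 20 2012 + 29 days = Sep 18 2012.
Next gap: 33 days. Sep 18 2012 + 33 days = Oct 21 2012.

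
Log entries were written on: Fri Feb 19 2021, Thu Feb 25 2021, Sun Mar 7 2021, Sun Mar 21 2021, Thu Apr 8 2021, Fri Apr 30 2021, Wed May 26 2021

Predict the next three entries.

The spacing grows by 4 each time: 6, 10, 14, 18, 22, 26 days.
Next gap: 30 days. Wed May 26 2021 + 30 days = Fri Jun 25 2021.
Next gap: 34 days. Fri Jun 25 2021 + 34 days = Thu Jul 29 2021.
Next gap: 38 days. Thu Jul 29 2021 + 38 days = Sun Sep 5 2021.

Fri Jun 25 2021, Thu Jul 29 2021, Sun Sep 5 2021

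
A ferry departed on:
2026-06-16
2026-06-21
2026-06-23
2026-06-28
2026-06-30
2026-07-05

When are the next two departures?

The gap pattern 5, 2, 5, 2, 5 repeats every 2 events.
These are the Tuesdays and Sundays of each week.
The following Tuesday is 2026-07-07.
Next Sunday: 2026-07-12.

2026-07-07, 2026-07-12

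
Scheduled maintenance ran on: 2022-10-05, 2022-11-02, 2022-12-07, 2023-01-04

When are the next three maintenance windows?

2023-02-01, 2023-03-01, 2023-04-05

Gaps: 28, 35, 28 days — a mix of 28 and 35. Every date is a Wednesday.
Each is the 1st Wednesday of its month.
1st Wednesday of February 2023: 2023-02-01.
1st Wednesday of March 2023: 2023-03-01.
1st Wednesday of April 2023: 2023-04-05.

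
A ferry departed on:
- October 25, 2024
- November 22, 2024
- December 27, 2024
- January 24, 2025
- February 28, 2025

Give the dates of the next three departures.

Gaps: 28, 35, 28, 35 days — a mix of 28 and 35. Every date is a Friday.
Each is the 4th Friday of its month.
4th Friday of March 2025: March 28, 2025.
April 2025 — 4th Friday is April 25, 2025.
4th Friday of May 2025: May 23, 2025.

March 28, 2025; April 25, 2025; May 23, 2025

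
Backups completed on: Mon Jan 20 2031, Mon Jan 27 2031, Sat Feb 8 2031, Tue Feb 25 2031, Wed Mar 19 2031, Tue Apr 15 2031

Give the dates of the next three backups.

Sat May 17 2031, Mon Jun 23 2031, Mon Aug 4 2031

Intervals are 7, 12, 17, 22, 27 days — an arithmetic progression with common difference 5.
Next gap: 32 days. Tue Apr 15 2031 + 32 days = Sat May 17 2031.
Next gap: 37 days. Sat May 17 2031 + 37 days = Mon Jun 23 2031.
Next gap: 42 days. Mon Jun 23 2031 + 42 days = Mon Aug 4 2031.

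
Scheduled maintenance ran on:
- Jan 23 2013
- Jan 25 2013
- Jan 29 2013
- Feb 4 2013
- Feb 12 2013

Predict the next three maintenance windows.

Feb 22 2013, Mar 6 2013, Mar 20 2013

Intervals are 2, 4, 6, 8 days — an arithmetic progression with common difference 2.
Next gap: 10 days. Feb 12 2013 + 10 days = Feb 22 2013.
Next gap: 12 days. Feb 22 2013 + 12 days = Mar 6 2013.
Next gap: 14 days. Mar 6 2013 + 14 days = Mar 20 2013.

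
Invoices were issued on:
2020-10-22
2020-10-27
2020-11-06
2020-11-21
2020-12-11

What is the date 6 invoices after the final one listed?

Gaps: 5, 10, 15, 20 days — each gap is 5 larger than the previous one.
Next gap: 25 days. 2020-12-11 + 25 days = 2021-01-05.
Next gap: 30 days. 2021-01-05 + 30 days = 2021-02-04.
Next gap: 35 days. 2021-02-04 + 35 days = 2021-03-11.
Next gap: 40 days. 2021-03-11 + 40 days = 2021-04-20.
Next gap: 45 days. 2021-04-20 + 45 days = 2021-06-04.
Next gap: 50 days. 2021-06-04 + 50 days = 2021-07-24.

2021-07-24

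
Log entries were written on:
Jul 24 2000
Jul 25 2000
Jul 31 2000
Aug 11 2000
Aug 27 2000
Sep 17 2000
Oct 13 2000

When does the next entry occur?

Nov 13 2000

Intervals are 1, 6, 11, 16, 21, 26 days — an arithmetic progression with common difference 5.
Next gap: 31 days. Oct 13 2000 + 31 days = Nov 13 2000.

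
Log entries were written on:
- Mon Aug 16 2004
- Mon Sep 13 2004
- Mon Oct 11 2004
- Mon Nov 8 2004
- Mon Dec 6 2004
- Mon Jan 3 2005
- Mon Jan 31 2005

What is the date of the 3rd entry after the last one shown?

Mon Apr 25 2005

Gaps between consecutive events: 28, 28, 28, 28, 28, 28 days — a constant 28-day interval.
Mon Jan 31 2005 + 28 days = Mon Feb 28 2005.
Mon Feb 28 2005 + 28 days = Mon Mar 28 2005.
Mon Mar 28 2005 + 28 days = Mon Apr 25 2005.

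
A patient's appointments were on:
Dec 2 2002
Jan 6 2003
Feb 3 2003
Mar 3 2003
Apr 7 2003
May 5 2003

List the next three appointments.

Jun 2 2003, Jul 7 2003, Aug 4 2003

These are Mondays at 28- or 35-day spacing (35, 28, 28, 35, 28).
The pattern: 1st Monday of the month.
June 2003 — 1st Monday is Jun 2 2003.
July 2003 — 1st Monday is Jul 7 2003.
1st Monday of August 2003: Aug 4 2003.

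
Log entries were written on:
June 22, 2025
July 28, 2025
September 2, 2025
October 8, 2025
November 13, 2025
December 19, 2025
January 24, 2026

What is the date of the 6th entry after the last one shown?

Gaps between consecutive events: 36, 36, 36, 36, 36, 36 days — a constant 36-day interval.
January 24, 2026 + 36 days = March 1, 2026.
March 1, 2026 + 36 days = April 6, 2026.
April 6, 2026 + 36 days = May 12, 2026.
May 12, 2026 + 36 days = June 17, 2026.
June 17, 2026 + 36 days = July 23, 2026.
July 23, 2026 + 36 days = August 28, 2026.

August 28, 2026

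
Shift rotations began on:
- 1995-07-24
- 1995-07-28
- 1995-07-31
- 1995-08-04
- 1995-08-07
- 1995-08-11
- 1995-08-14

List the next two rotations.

The gap pattern 4, 3, 4, 3, 4, 3 repeats every 2 events.
These are the Mondays and Fridays of each week.
Next Friday: 1995-08-18.
Next Monday: 1995-08-21.

1995-08-18, 1995-08-21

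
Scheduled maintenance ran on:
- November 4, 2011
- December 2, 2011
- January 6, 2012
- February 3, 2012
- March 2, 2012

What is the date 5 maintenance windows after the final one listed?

August 3, 2012

These are Fridays at 28- or 35-day spacing (28, 35, 28, 28).
The pattern: 1st Friday of the month.
1st Friday of April 2012: April 6, 2012.
1st Friday of May 2012: May 4, 2012.
1st Friday of June 2012: June 1, 2012.
July 2012 — 1st Friday is July 6, 2012.
August 2012 — 1st Friday is August 3, 2012.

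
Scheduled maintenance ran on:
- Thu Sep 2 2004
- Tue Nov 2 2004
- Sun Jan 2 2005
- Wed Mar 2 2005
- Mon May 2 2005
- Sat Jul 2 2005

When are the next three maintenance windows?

Each date is the 2nd; the gaps (61, 61, 59, 61, 61) track the month lengths.
The rule is the 2nd of every 2 months.
Next: September 2005 → Fri Sep 2 2005.
Next: November 2005 → Wed Nov 2 2005.
Next: January 2006 → Mon Jan 2 2006.

Fri Sep 2 2005, Wed Nov 2 2005, Mon Jan 2 2006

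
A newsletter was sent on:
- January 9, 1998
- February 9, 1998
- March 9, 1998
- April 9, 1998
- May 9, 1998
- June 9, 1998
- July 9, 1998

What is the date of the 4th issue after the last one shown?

November 9, 1998

Gaps: 31, 28, 31, 30, 31, 30 days — not constant. Every event is on the 9th of the month.
Pattern: the 9th of each month.
August 1998: August 9, 1998.
Next: September 1998 → September 9, 1998.
October 1998: October 9, 1998.
Next: November 1998 → November 9, 1998.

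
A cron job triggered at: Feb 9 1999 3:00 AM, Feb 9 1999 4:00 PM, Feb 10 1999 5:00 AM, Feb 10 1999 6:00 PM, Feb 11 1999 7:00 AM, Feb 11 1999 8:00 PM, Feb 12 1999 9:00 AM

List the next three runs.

Spacing: 13, 13, 13, 13, 13, 13 h — constant 13 h.
Feb 12 1999 9:00 AM + 13 h = Feb 12 1999 10:00 PM.
Feb 12 1999 10:00 PM + 13 h = Feb 13 1999 11:00 AM.
Feb 13 1999 11:00 AM + 13 h = Feb 14 1999 12:00 AM.

Feb 12 1999 10:00 PM, Feb 13 1999 11:00 AM, Feb 14 1999 12:00 AM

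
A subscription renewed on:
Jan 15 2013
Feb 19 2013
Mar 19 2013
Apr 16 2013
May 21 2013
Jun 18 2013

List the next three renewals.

These are Tuesdays at 28- or 35-day spacing (35, 28, 28, 35, 28).
The pattern: 3rd Tuesday of the month.
July 2013 — 3rd Tuesday is Jul 16 2013.
August 2013 — 3rd Tuesday is Aug 20 2013.
September 2013 — 3rd Tuesday is Sep 17 2013.

Jul 16 2013, Aug 20 2013, Sep 17 2013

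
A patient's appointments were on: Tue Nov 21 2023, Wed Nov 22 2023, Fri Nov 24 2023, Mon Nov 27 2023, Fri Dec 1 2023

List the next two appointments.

The spacing grows by 1 each time: 1, 2, 3, 4 days.
Next gap: 5 days. Fri Dec 1 2023 + 5 days = Wed Dec 6 2023.
Next gap: 6 days. Wed Dec 6 2023 + 6 days = Tue Dec 12 2023.

Wed Dec 6 2023, Tue Dec 12 2023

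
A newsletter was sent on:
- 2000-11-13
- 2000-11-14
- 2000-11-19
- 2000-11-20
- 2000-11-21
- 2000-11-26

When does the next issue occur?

2000-11-27

Every event lands on a Monday or Tuesday or Sunday (gaps cycle 1, 5, 1, 1, 5).
So the schedule is: every Monday, Tuesday and Sunday.
Next Monday: 2000-11-27.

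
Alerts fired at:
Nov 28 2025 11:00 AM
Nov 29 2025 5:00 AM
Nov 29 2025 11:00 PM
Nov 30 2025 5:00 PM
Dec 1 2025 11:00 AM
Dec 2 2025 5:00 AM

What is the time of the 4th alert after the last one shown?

Dec 5 2025 5:00 AM

Gaps: 18, 18, 18, 18, 18 hours — each event is 18 hours after the previous one.
Dec 2 2025 5:00 AM + 18 h = Dec 2 2025 11:00 PM.
Dec 2 2025 11:00 PM + 18 h = Dec 3 2025 5:00 PM.
Dec 3 2025 5:00 PM + 18 h = Dec 4 2025 11:00 AM.
Dec 4 2025 11:00 AM + 18 h = Dec 5 2025 5:00 AM.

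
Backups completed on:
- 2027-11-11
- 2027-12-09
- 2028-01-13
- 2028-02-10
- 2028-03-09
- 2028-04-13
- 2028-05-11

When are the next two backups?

Gaps: 28, 35, 28, 28, 35, 28 days — a mix of 28 and 35. Every date is a Thursday.
Each is the 2nd Thursday of its month.
2nd Thursday of June 2028: 2028-06-08.
July 2028 — 2nd Thursday is 2028-07-13.

2028-06-08, 2028-07-13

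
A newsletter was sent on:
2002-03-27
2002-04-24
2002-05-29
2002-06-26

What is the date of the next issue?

Every date is a Wednesday; gaps 28, 35, 28 days.
Each is the last Wednesday of its month (at least one falls on the 29th or later, ruling out '4th Wednesday').
July 2002 ends with Wednesday 2002-07-31.

2002-07-31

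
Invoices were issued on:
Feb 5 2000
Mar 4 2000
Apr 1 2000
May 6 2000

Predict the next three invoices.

Jun 3 2000, Jul 1 2000, Aug 5 2000

All dates are Saturdays, 28, 28, 35 days apart.
Specifically, the 1st Saturday of each month.
June 2000 — 1st Saturday is Jun 3 2000.
July 2000 — 1st Saturday is Jul 1 2000.
1st Saturday of August 2000: Aug 5 2000.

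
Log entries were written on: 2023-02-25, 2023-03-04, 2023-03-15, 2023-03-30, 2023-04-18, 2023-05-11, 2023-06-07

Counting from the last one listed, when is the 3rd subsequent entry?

2023-09-20

Gaps: 7, 11, 15, 19, 23, 27 days — each gap is 4 larger than the previous one.
Next gap: 31 days. 2023-06-07 + 31 days = 2023-07-08.
Next gap: 35 days. 2023-07-08 + 35 days = 2023-08-12.
Next gap: 39 days. 2023-08-12 + 39 days = 2023-09-20.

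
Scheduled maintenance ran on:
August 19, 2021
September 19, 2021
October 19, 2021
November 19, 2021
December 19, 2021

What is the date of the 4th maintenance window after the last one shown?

April 19, 2022

Gaps: 31, 30, 31, 30 days — not constant. Every event is on the 19th of the month.
Pattern: the 19th of each month.
January 2022: January 19, 2022.
February 2022: February 19, 2022.
Next: March 2022 → March 19, 2022.
April 2022: April 19, 2022.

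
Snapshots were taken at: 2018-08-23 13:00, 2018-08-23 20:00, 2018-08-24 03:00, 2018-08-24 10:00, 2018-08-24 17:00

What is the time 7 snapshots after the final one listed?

Gaps: 7, 7, 7, 7 hours — each event is 7 hours after the previous one.
2018-08-24 17:00 + 7 h = 2018-08-25 00:00.
2018-08-25 00:00 + 7 h = 2018-08-25 07:00.
2018-08-25 07:00 + 7 h = 2018-08-25 14:00.
2018-08-25 14:00 + 7 h = 2018-08-25 21:00.
2018-08-25 21:00 + 7 h = 2018-08-26 04:00.
2018-08-26 04:00 + 7 h = 2018-08-26 11:00.
2018-08-26 11:00 + 7 h = 2018-08-26 18:00.

2018-08-26 18:00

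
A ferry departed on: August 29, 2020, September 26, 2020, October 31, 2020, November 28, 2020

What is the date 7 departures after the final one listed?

All Saturdays; the gaps (28, 35, 28) vary with month length.
This is the last Saturday of each month.
December 2020 ends with Saturday December 26, 2020.
Last Saturday of January 2021: January 30, 2021.
February 2021 ends with Saturday February 27, 2021.
Last Saturday of March 2021: March 27, 2021.
Last Saturday of April 2021: April 24, 2021.
Last Saturday of May 2021: May 29, 2021.
Last Saturday of June 2021: June 26, 2021.

June 26, 2021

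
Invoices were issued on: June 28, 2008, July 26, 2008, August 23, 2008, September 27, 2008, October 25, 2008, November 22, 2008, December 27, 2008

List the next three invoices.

January 24, 2009; February 28, 2009; March 28, 2009

Gaps: 28, 28, 35, 28, 28, 35 days — a mix of 28 and 35. Every date is a Saturday.
Each is the 4th Saturday of its month.
January 2009 — 4th Saturday is January 24, 2009.
4th Saturday of February 2009: February 28, 2009.
March 2009 — 4th Saturday is March 28, 2009.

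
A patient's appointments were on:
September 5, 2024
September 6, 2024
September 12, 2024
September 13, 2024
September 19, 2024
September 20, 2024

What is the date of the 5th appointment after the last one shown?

October 10, 2024

Every event lands on a Thursday or Friday (gaps cycle 1, 6, 1, 6, 1).
So the schedule is: every Thursday and Friday.
Next Thursday: September 26, 2024.
Next Friday: September 27, 2024.
Next Thursday: October 3, 2024.
The following Friday is October 4, 2024.
Next Thursday: October 10, 2024.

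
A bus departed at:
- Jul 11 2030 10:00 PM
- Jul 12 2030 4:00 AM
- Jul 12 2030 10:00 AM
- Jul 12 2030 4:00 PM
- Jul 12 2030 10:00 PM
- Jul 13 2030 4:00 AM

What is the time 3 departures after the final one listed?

Jul 13 2030 10:00 PM

The interval is a steady 6 hours (6, 6, 6, 6, 6).
Jul 13 2030 4:00 AM + 6 h = Jul 13 2030 10:00 AM.
Jul 13 2030 10:00 AM + 6 h = Jul 13 2030 4:00 PM.
Jul 13 2030 4:00 PM + 6 h = Jul 13 2030 10:00 PM.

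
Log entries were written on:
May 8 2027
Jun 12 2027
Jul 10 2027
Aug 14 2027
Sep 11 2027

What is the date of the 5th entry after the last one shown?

These are Saturdays at 28- or 35-day spacing (35, 28, 35, 28).
The pattern: 2nd Saturday of the month.
October 2027 — 2nd Saturday is Oct 9 2027.
November 2027 — 2nd Saturday is Nov 13 2027.
December 2027 — 2nd Saturday is Dec 11 2027.
2nd Saturday of January 2028: Jan 8 2028.
2nd Saturday of February 2028: Feb 12 2028.

Feb 12 2028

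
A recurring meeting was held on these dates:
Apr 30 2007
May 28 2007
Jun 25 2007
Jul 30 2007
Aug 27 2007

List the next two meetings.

Sep 24 2007, Oct 29 2007

Every date is a Monday; gaps 28, 28, 35, 28 days.
Each is the last Monday of its month (at least one falls on the 29th or later, ruling out '4th Monday').
Last Monday of September 2007: Sep 24 2007.
Last Monday of October 2007: Oct 29 2007.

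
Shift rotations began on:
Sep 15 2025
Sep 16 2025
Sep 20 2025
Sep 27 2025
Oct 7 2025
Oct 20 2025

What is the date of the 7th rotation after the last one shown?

Apr 13 2026

Intervals are 1, 4, 7, 10, 13 days — an arithmetic progression with common difference 3.
Next gap: 16 days. Oct 20 2025 + 16 days = Nov 5 2025.
Next gap: 19 days. Nov 5 2025 + 19 days = Nov 24 2025.
Next gap: 22 days. Nov 24 2025 + 22 days = Dec 16 2025.
Next gap: 25 days. Dec 16 2025 + 25 days = Jan 10 2026.
Next gap: 28 days. Jan 10 2026 + 28 days = Feb 7 2026.
Next gap: 31 days. Feb 7 2026 + 31 days = Mar 10 2026.
Next gap: 34 days. Mar 10 2026 + 34 days = Apr 13 2026.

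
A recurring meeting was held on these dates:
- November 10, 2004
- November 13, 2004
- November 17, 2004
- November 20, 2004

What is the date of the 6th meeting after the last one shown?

Gaps: 3, 4, 3 days — not constant, but cyclic with period 2.
The events fall on every Wednesday and Saturday.
Next Wednesday: November 24, 2004.
Next Saturday: November 27, 2004.
The following Wednesday is December 1, 2004.
Next Saturday: December 4, 2004.
The following Wednesday is December 8, 2004.
The following Saturday is December 11, 2004.

December 11, 2004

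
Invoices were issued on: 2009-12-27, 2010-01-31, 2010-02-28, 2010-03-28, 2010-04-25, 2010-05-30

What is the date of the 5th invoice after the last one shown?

All Sundays; the gaps (35, 28, 28, 28, 35) vary with month length.
This is the last Sunday of each month.
Last Sunday of June 2010: 2010-06-27.
July 2010 ends with Sunday 2010-07-25.
Last Sunday of August 2010: 2010-08-29.
September 2010 ends with Sunday 2010-09-26.
Last Sunday of October 2010: 2010-10-31.

2010-10-31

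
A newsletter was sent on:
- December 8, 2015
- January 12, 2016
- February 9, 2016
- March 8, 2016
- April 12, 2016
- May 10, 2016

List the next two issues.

June 14, 2016; July 12, 2016

These are Tuesdays at 28- or 35-day spacing (35, 28, 28, 35, 28).
The pattern: 2nd Tuesday of the month.
2nd Tuesday of June 2016: June 14, 2016.
2nd Tuesday of July 2016: July 12, 2016.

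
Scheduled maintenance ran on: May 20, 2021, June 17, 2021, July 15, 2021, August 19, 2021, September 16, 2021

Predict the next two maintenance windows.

October 21, 2021; November 18, 2021

Gaps: 28, 28, 35, 28 days — a mix of 28 and 35. Every date is a Thursday.
Each is the 3rd Thursday of its month.
October 2021 — 3rd Thursday is October 21, 2021.
November 2021 — 3rd Thursday is November 18, 2021.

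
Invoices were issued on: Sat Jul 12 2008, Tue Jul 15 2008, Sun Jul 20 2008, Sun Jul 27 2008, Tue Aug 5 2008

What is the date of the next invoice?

Sat Aug 16 2008

The spacing grows by 2 each time: 3, 5, 7, 9 days.
Next gap: 11 days. Tue Aug 5 2008 + 11 days = Sat Aug 16 2008.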